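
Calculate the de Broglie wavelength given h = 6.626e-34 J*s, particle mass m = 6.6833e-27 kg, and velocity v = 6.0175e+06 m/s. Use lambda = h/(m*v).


lambda = h / (m * v)
= 6.626e-34 / (6.6833e-27 * 6.0175e+06)
= 6.626e-34 / 4.0217e-20
= 1.6476e-14 m

1.6476e-14


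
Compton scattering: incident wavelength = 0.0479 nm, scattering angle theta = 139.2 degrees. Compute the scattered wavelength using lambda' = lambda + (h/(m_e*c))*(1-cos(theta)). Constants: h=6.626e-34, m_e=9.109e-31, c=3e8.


Compton wavelength: h/(m_e*c) = 2.4247e-12 m
d_lambda = 2.4247e-12 * (1 - cos(139.2 deg))
= 2.4247e-12 * 1.756995
= 4.2602e-12 m = 0.00426 nm
lambda' = 0.0479 + 0.00426
= 0.05216 nm

0.05216


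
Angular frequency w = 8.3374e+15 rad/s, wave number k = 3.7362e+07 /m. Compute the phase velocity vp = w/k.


vp = w / k
= 8.3374e+15 / 3.7362e+07
= 2.2315e+08 m/s

2.2315e+08


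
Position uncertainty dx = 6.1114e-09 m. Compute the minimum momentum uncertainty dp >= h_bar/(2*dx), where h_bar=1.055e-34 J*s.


dp = h_bar / (2 * dx)
= 1.055e-34 / (2 * 6.1114e-09)
= 1.055e-34 / 1.2223e-08
= 8.6314e-27 kg*m/s

8.6314e-27


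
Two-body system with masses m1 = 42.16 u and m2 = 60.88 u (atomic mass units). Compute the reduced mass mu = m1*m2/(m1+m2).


mu = m1 * m2 / (m1 + m2)
= 42.16 * 60.88 / (42.16 + 60.88)
= 2566.7008 / 103.04
= 24.9098 u

24.9098


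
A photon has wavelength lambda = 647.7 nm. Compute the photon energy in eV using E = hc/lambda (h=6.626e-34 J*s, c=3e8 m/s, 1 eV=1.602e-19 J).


E = hc / lambda
= (6.626e-34)(3e8) / (647.7e-9)
= 1.9878e-25 / 6.4770e-07
= 3.0690e-19 J
Converting to eV: 3.0690e-19 / 1.602e-19
= 1.9157 eV

1.9157


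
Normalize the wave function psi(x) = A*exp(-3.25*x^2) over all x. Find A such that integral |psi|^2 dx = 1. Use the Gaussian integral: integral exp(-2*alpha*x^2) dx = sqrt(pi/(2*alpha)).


integral |psi|^2 dx = A^2 * sqrt(pi/(2*alpha)) = 1
A^2 = sqrt(2*alpha/pi)
= sqrt(2 * 3.25 / pi)
= 1.438407
A = sqrt(1.438407)
= 1.1993

1.1993


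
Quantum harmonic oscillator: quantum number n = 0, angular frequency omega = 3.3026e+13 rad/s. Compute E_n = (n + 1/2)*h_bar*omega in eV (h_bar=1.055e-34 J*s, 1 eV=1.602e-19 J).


E = (n + 1/2) * h_bar * omega
= (0 + 0.5) * 1.055e-34 * 3.3026e+13
= 0.5 * 3.4842e-21
= 1.7421e-21 J
= 0.0109 eV

0.0109


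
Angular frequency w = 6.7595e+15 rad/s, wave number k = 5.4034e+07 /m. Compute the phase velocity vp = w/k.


vp = w / k
= 6.7595e+15 / 5.4034e+07
= 1.2510e+08 m/s

1.2510e+08


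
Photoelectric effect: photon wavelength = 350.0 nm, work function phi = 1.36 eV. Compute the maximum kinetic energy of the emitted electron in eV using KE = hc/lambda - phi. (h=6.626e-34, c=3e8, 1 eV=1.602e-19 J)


E_photon = hc / lambda
= (6.626e-34)(3e8) / (350.0e-9)
= 5.6794e-19 J
= 3.5452 eV
KE = E_photon - phi
= 3.5452 - 1.36
= 2.1852 eV

2.1852


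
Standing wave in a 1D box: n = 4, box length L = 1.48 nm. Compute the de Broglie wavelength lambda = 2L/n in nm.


lambda = 2L / n
= 2 * 1.48 / 4
= 2.96 / 4
= 0.74 nm

0.74


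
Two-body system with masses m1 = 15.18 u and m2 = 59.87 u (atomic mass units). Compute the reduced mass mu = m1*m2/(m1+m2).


mu = m1 * m2 / (m1 + m2)
= 15.18 * 59.87 / (15.18 + 59.87)
= 908.8266 / 75.05
= 12.1096 u

12.1096


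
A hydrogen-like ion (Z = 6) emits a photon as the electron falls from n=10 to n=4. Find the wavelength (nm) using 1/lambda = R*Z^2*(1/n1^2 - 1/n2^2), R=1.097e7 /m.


1/lambda = R * Z^2 * (1/n1^2 - 1/n2^2)
= 1.097e7 * 6^2 * (1/4^2 - 1/10^2)
= 1.097e7 * 36 * (0.0625 - 0.01)
= 2.0733e+07 /m
lambda = 1 / 2.0733e+07
= 48.2316 nm

48.2316


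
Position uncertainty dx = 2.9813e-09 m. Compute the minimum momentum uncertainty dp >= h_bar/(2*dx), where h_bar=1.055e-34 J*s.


dp = h_bar / (2 * dx)
= 1.055e-34 / (2 * 2.9813e-09)
= 1.055e-34 / 5.9626e-09
= 1.7694e-26 kg*m/s

1.7694e-26


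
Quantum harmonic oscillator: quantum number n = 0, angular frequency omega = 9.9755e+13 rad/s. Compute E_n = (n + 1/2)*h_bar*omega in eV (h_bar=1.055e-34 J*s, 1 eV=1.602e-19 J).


E = (n + 1/2) * h_bar * omega
= (0 + 0.5) * 1.055e-34 * 9.9755e+13
= 0.5 * 1.0524e-20
= 5.2621e-21 J
= 0.0328 eV

0.0328


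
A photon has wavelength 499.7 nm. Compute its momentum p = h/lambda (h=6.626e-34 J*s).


p = h / lambda
= 6.626e-34 / (499.7e-9)
= 6.626e-34 / 4.9970e-07
= 1.3260e-27 kg*m/s

1.3260e-27


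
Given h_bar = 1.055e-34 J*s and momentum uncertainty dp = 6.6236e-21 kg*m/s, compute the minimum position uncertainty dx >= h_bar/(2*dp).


dx = h_bar / (2 * dp)
= 1.055e-34 / (2 * 6.6236e-21)
= 1.055e-34 / 1.3247e-20
= 7.9639e-15 m

7.9639e-15


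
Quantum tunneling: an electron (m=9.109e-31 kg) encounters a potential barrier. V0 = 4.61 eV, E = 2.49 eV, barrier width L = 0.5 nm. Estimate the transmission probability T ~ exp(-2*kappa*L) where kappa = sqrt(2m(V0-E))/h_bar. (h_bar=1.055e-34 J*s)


V0 - E = 2.12 eV = 3.3962e-19 J
kappa = sqrt(2 * m * (V0-E)) / h_bar
= sqrt(2 * 9.109e-31 * 3.3962e-19) / 1.055e-34
= 7.4558e+09 /m
2*kappa*L = 2 * 7.4558e+09 * 0.5e-9
= 7.4558
T = exp(-7.4558) = 5.780510e-04

5.780510e-04


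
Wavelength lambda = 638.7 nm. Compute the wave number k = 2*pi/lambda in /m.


k = 2 * pi / lambda
= 6.2832 / (638.7e-9)
= 6.2832 / 6.3870e-07
= 9.8375e+06 /m

9.8375e+06


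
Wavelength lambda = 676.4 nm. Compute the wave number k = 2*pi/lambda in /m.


k = 2 * pi / lambda
= 6.2832 / (676.4e-9)
= 6.2832 / 6.7640e-07
= 9.2892e+06 /m

9.2892e+06


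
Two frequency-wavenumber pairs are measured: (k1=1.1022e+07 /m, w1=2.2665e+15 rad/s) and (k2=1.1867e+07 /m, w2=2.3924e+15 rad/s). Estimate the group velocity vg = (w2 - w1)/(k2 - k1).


vg = (w2 - w1) / (k2 - k1)
= (2.3924e+15 - 2.2665e+15) / (1.1867e+07 - 1.1022e+07)
= 1.2590e+14 / 8.4500e+05
= 1.4899e+08 m/s

1.4899e+08


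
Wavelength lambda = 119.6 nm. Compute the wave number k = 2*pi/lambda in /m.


k = 2 * pi / lambda
= 6.2832 / (119.6e-9)
= 6.2832 / 1.1960e-07
= 5.2535e+07 /m

5.2535e+07


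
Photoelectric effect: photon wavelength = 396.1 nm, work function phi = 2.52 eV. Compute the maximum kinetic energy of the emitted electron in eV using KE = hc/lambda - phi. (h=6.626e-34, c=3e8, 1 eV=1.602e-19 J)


E_photon = hc / lambda
= (6.626e-34)(3e8) / (396.1e-9)
= 5.0184e-19 J
= 3.1326 eV
KE = E_photon - phi
= 3.1326 - 2.52
= 0.6126 eV

0.6126


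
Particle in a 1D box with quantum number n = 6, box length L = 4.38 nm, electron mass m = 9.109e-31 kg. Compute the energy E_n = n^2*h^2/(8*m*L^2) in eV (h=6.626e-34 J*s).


E = n^2 * h^2 / (8 * m * L^2)
= 6^2 * (6.626e-34)^2 / (8 * 9.109e-31 * (4.38e-9)^2)
= 36 * 4.3904e-67 / (8 * 9.109e-31 * 1.9184e-17)
= 1.1306e-19 J
= 0.7057 eV

0.7057


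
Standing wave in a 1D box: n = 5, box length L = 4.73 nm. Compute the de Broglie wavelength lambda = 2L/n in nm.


lambda = 2L / n
= 2 * 4.73 / 5
= 9.46 / 5
= 1.892 nm

1.892


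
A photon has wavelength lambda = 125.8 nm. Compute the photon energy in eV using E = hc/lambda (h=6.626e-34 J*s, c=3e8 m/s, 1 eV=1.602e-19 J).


E = hc / lambda
= (6.626e-34)(3e8) / (125.8e-9)
= 1.9878e-25 / 1.2580e-07
= 1.5801e-18 J
Converting to eV: 1.5801e-18 / 1.602e-19
= 9.8635 eV

9.8635


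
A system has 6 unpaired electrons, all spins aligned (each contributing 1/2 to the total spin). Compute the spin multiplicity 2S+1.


Total spin S = N * (1/2) = 6 * 0.5 = 3.0
Spin multiplicity = 2S + 1
= 2 * 3.0 + 1
= 7

7


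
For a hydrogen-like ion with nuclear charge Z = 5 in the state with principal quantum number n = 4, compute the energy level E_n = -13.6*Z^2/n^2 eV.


E_n = -13.6 * Z^2 / n^2
= -13.6 * 5^2 / 4^2
= -13.6 * 25 / 16
= -21.25 eV

-21.25


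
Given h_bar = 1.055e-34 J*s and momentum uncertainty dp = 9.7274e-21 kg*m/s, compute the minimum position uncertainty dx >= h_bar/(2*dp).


dx = h_bar / (2 * dp)
= 1.055e-34 / (2 * 9.7274e-21)
= 1.055e-34 / 1.9455e-20
= 5.4228e-15 m

5.4228e-15


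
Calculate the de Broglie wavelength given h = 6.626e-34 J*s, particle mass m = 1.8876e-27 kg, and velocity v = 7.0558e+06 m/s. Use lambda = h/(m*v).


lambda = h / (m * v)
= 6.626e-34 / (1.8876e-27 * 7.0558e+06)
= 6.626e-34 / 1.3319e-20
= 4.9750e-14 m

4.9750e-14


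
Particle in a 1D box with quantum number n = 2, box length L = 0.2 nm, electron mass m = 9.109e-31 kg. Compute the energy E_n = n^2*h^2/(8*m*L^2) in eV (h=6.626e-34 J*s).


E = n^2 * h^2 / (8 * m * L^2)
= 2^2 * (6.626e-34)^2 / (8 * 9.109e-31 * (0.2e-9)^2)
= 4 * 4.3904e-67 / (8 * 9.109e-31 * 4.0000e-20)
= 6.0248e-18 J
= 37.608 eV

37.608


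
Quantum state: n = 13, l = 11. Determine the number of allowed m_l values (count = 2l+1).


m_l ranges from -l to +l in integer steps
So m_l goes from -11 to +11
Count = 2l + 1 = 2*11 + 1
= 23

23


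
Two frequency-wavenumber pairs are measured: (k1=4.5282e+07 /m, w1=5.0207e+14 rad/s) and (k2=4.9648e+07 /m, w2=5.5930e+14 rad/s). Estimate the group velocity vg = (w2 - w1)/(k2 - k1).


vg = (w2 - w1) / (k2 - k1)
= (5.5930e+14 - 5.0207e+14) / (4.9648e+07 - 4.5282e+07)
= 5.7230e+13 / 4.3660e+06
= 1.3108e+07 m/s

1.3108e+07


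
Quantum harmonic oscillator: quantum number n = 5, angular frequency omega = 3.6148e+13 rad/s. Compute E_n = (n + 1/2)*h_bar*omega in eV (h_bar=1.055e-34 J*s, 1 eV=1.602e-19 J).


E = (n + 1/2) * h_bar * omega
= (5 + 0.5) * 1.055e-34 * 3.6148e+13
= 5.5 * 3.8136e-21
= 2.0975e-20 J
= 0.1309 eV

0.1309


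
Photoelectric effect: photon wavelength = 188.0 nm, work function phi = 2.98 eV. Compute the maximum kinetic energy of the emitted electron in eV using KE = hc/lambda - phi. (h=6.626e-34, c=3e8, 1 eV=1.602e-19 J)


E_photon = hc / lambda
= (6.626e-34)(3e8) / (188.0e-9)
= 1.0573e-18 J
= 6.6001 eV
KE = E_photon - phi
= 6.6001 - 2.98
= 3.6201 eV

3.6201


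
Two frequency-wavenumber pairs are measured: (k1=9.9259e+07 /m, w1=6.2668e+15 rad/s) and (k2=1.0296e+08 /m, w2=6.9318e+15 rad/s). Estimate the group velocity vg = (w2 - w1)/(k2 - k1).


vg = (w2 - w1) / (k2 - k1)
= (6.9318e+15 - 6.2668e+15) / (1.0296e+08 - 9.9259e+07)
= 6.6500e+14 / 3.7010e+06
= 1.7968e+08 m/s

1.7968e+08


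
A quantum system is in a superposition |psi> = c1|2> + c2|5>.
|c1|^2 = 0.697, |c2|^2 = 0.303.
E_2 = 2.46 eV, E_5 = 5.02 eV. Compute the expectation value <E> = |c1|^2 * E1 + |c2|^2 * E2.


<E> = |c1|^2 * E1 + |c2|^2 * E2
= 0.697 * 2.46 + 0.303 * 5.02
= 1.7146 + 1.5211
= 3.2357 eV

3.2357


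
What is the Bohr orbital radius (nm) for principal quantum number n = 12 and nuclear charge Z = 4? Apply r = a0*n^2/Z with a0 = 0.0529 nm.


r = a0 * n^2 / Z
= 0.0529 * 12^2 / 4
= 0.0529 * 144 / 4
= 1.9044 nm

1.9044


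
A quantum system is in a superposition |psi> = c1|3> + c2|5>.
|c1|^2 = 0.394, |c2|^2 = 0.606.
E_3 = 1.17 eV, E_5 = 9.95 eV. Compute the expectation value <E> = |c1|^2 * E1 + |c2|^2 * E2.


<E> = |c1|^2 * E1 + |c2|^2 * E2
= 0.394 * 1.17 + 0.606 * 9.95
= 0.461 + 6.0297
= 6.4907 eV

6.4907


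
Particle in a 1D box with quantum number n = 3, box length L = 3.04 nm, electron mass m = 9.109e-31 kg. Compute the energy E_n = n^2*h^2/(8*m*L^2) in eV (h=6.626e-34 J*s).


E = n^2 * h^2 / (8 * m * L^2)
= 3^2 * (6.626e-34)^2 / (8 * 9.109e-31 * (3.04e-9)^2)
= 9 * 4.3904e-67 / (8 * 9.109e-31 * 9.2416e-18)
= 5.8673e-20 J
= 0.3662 eV

0.3662


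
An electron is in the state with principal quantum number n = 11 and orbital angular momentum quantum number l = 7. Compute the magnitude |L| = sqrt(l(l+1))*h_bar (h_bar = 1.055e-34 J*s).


L = sqrt(l*(l+1)) * h_bar
= sqrt(7 * 8) * 1.055e-34
= sqrt(56) * 1.055e-34
= 7.4833 * 1.055e-34
= 7.8949e-34 J*s

7.8949e-34


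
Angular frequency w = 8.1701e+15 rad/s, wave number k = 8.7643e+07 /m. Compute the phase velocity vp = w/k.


vp = w / k
= 8.1701e+15 / 8.7643e+07
= 9.3220e+07 m/s

9.3220e+07


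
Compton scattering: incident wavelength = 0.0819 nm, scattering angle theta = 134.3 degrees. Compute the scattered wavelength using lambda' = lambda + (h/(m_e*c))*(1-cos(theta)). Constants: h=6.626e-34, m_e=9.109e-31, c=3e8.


Compton wavelength: h/(m_e*c) = 2.4247e-12 m
d_lambda = 2.4247e-12 * (1 - cos(134.3 deg))
= 2.4247e-12 * 1.698415
= 4.1182e-12 m = 0.004118 nm
lambda' = 0.0819 + 0.004118
= 0.086018 nm

0.086018


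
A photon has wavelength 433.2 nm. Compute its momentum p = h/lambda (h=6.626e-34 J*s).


p = h / lambda
= 6.626e-34 / (433.2e-9)
= 6.626e-34 / 4.3320e-07
= 1.5295e-27 kg*m/s

1.5295e-27


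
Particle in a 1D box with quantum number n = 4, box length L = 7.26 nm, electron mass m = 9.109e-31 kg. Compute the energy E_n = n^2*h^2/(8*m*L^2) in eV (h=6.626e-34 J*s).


E = n^2 * h^2 / (8 * m * L^2)
= 4^2 * (6.626e-34)^2 / (8 * 9.109e-31 * (7.26e-9)^2)
= 16 * 4.3904e-67 / (8 * 9.109e-31 * 5.2708e-17)
= 1.8289e-20 J
= 0.1142 eV

0.1142


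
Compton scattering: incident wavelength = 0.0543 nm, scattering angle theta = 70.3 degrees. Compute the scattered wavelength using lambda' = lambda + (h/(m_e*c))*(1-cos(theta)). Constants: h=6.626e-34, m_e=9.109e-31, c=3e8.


Compton wavelength: h/(m_e*c) = 2.4247e-12 m
d_lambda = 2.4247e-12 * (1 - cos(70.3 deg))
= 2.4247e-12 * 0.662905
= 1.6074e-12 m = 0.001607 nm
lambda' = 0.0543 + 0.001607
= 0.055907 nm

0.055907


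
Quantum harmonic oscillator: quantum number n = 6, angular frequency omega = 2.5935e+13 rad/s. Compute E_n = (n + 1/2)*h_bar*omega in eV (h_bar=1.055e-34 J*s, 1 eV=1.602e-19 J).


E = (n + 1/2) * h_bar * omega
= (6 + 0.5) * 1.055e-34 * 2.5935e+13
= 6.5 * 2.7361e-21
= 1.7785e-20 J
= 0.111 eV

0.111


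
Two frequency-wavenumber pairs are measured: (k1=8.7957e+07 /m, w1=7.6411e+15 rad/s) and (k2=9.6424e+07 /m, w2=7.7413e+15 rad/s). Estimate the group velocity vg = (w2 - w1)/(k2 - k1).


vg = (w2 - w1) / (k2 - k1)
= (7.7413e+15 - 7.6411e+15) / (9.6424e+07 - 8.7957e+07)
= 1.0020e+14 / 8.4670e+06
= 1.1834e+07 m/s

1.1834e+07


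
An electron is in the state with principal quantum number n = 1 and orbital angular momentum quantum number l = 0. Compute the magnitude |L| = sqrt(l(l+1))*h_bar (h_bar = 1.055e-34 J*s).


L = sqrt(l*(l+1)) * h_bar
= sqrt(0 * 1) * 1.055e-34
= sqrt(0) * 1.055e-34
= 0.0 * 1.055e-34
= 0.0000e+00 J*s

0.0000e+00


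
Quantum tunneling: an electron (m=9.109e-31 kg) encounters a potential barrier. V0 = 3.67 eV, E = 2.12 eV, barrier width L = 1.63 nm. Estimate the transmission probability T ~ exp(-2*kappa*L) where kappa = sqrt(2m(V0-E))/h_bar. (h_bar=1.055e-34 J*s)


V0 - E = 1.55 eV = 2.4831e-19 J
kappa = sqrt(2 * m * (V0-E)) / h_bar
= sqrt(2 * 9.109e-31 * 2.4831e-19) / 1.055e-34
= 6.3752e+09 /m
2*kappa*L = 2 * 6.3752e+09 * 1.63e-9
= 20.7832
T = exp(-20.7832) = 9.418185e-10

9.418185e-10


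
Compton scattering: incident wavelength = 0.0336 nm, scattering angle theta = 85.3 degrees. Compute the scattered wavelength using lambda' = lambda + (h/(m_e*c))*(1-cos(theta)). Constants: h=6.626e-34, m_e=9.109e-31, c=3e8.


Compton wavelength: h/(m_e*c) = 2.4247e-12 m
d_lambda = 2.4247e-12 * (1 - cos(85.3 deg))
= 2.4247e-12 * 0.918061
= 2.2260e-12 m = 0.002226 nm
lambda' = 0.0336 + 0.002226
= 0.035826 nm

0.035826


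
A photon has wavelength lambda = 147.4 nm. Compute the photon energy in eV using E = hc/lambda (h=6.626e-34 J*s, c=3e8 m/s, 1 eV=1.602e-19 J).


E = hc / lambda
= (6.626e-34)(3e8) / (147.4e-9)
= 1.9878e-25 / 1.4740e-07
= 1.3486e-18 J
Converting to eV: 1.3486e-18 / 1.602e-19
= 8.4181 eV

8.4181


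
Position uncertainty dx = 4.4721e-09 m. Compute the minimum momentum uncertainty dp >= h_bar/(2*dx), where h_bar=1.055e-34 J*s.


dp = h_bar / (2 * dx)
= 1.055e-34 / (2 * 4.4721e-09)
= 1.055e-34 / 8.9442e-09
= 1.1795e-26 kg*m/s

1.1795e-26


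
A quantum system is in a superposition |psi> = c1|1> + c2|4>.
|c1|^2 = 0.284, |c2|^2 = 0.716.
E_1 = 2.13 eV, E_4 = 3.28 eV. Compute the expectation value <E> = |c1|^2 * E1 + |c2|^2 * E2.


<E> = |c1|^2 * E1 + |c2|^2 * E2
= 0.284 * 2.13 + 0.716 * 3.28
= 0.6049 + 2.3485
= 2.9534 eV

2.9534


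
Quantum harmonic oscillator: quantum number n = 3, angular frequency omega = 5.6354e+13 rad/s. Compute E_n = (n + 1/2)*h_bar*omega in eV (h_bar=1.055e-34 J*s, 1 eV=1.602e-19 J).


E = (n + 1/2) * h_bar * omega
= (3 + 0.5) * 1.055e-34 * 5.6354e+13
= 3.5 * 5.9453e-21
= 2.0809e-20 J
= 0.1299 eV

0.1299


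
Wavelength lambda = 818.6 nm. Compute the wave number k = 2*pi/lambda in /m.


k = 2 * pi / lambda
= 6.2832 / (818.6e-9)
= 6.2832 / 8.1860e-07
= 7.6755e+06 /m

7.6755e+06


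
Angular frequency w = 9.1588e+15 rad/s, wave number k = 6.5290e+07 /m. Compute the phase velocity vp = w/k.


vp = w / k
= 9.1588e+15 / 6.5290e+07
= 1.4028e+08 m/s

1.4028e+08


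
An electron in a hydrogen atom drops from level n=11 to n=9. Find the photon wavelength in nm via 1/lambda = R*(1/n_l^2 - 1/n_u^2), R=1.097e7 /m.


1/lambda = R * (1/n_l^2 - 1/n_u^2)
= 1.097e7 * (1/9^2 - 1/11^2)
= 1.097e7 * (0.012346 - 0.008264)
= 1.097e7 * 0.004081
= 4.4771e+04 /m
lambda = 1 / 4.4771e+04 = 22335.9161 nm

22335.9161


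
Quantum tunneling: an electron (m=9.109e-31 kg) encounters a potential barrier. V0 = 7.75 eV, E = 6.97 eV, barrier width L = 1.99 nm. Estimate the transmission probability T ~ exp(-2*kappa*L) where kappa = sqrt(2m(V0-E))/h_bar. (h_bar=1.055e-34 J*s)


V0 - E = 0.78 eV = 1.2496e-19 J
kappa = sqrt(2 * m * (V0-E)) / h_bar
= sqrt(2 * 9.109e-31 * 1.2496e-19) / 1.055e-34
= 4.5225e+09 /m
2*kappa*L = 2 * 4.5225e+09 * 1.99e-9
= 17.9995
T = exp(-17.9995) = 1.523818e-08

1.523818e-08


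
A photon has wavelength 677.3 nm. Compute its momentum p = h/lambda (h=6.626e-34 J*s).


p = h / lambda
= 6.626e-34 / (677.3e-9)
= 6.626e-34 / 6.7730e-07
= 9.7830e-28 kg*m/s

9.7830e-28


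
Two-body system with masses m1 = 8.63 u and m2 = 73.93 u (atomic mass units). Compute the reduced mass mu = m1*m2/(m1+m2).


mu = m1 * m2 / (m1 + m2)
= 8.63 * 73.93 / (8.63 + 73.93)
= 638.0159 / 82.56
= 7.7279 u

7.7279


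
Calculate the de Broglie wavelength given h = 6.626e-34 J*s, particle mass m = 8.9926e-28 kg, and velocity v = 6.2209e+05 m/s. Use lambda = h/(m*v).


lambda = h / (m * v)
= 6.626e-34 / (8.9926e-28 * 6.2209e+05)
= 6.626e-34 / 5.5942e-22
= 1.1844e-12 m

1.1844e-12


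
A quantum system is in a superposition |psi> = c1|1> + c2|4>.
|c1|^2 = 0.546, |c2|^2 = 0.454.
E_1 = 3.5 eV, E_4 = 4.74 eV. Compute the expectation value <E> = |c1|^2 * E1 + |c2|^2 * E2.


<E> = |c1|^2 * E1 + |c2|^2 * E2
= 0.546 * 3.5 + 0.454 * 4.74
= 1.911 + 2.152
= 4.063 eV

4.063


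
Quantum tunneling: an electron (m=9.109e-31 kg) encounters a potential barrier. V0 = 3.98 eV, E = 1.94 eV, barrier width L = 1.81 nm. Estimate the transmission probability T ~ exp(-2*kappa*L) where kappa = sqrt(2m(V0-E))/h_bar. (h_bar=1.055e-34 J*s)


V0 - E = 2.04 eV = 3.2681e-19 J
kappa = sqrt(2 * m * (V0-E)) / h_bar
= sqrt(2 * 9.109e-31 * 3.2681e-19) / 1.055e-34
= 7.3138e+09 /m
2*kappa*L = 2 * 7.3138e+09 * 1.81e-9
= 26.476
T = exp(-26.476) = 3.174008e-12

3.174008e-12


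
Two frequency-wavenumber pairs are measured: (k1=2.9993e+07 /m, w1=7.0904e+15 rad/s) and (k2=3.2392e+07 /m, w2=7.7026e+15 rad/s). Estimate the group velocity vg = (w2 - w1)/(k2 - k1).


vg = (w2 - w1) / (k2 - k1)
= (7.7026e+15 - 7.0904e+15) / (3.2392e+07 - 2.9993e+07)
= 6.1220e+14 / 2.3990e+06
= 2.5519e+08 m/s

2.5519e+08


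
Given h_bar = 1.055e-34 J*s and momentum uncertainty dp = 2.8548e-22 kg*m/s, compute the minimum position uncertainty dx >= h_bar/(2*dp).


dx = h_bar / (2 * dp)
= 1.055e-34 / (2 * 2.8548e-22)
= 1.055e-34 / 5.7096e-22
= 1.8478e-13 m

1.8478e-13


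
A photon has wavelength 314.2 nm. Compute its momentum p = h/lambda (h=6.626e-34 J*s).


p = h / lambda
= 6.626e-34 / (314.2e-9)
= 6.626e-34 / 3.1420e-07
= 2.1088e-27 kg*m/s

2.1088e-27


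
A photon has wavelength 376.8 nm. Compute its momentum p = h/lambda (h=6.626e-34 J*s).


p = h / lambda
= 6.626e-34 / (376.8e-9)
= 6.626e-34 / 3.7680e-07
= 1.7585e-27 kg*m/s

1.7585e-27


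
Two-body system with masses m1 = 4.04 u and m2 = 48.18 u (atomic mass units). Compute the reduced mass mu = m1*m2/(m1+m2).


mu = m1 * m2 / (m1 + m2)
= 4.04 * 48.18 / (4.04 + 48.18)
= 194.6472 / 52.22
= 3.7274 u

3.7274


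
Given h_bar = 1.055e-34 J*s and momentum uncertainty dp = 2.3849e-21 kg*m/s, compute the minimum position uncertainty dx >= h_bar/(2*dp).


dx = h_bar / (2 * dp)
= 1.055e-34 / (2 * 2.3849e-21)
= 1.055e-34 / 4.7698e-21
= 2.2118e-14 m

2.2118e-14


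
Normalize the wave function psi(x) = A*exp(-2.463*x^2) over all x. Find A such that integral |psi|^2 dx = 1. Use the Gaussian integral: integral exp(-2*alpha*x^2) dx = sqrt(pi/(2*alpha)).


integral |psi|^2 dx = A^2 * sqrt(pi/(2*alpha)) = 1
A^2 = sqrt(2*alpha/pi)
= sqrt(2 * 2.463 / pi)
= 1.252196
A = sqrt(1.252196)
= 1.119

1.119


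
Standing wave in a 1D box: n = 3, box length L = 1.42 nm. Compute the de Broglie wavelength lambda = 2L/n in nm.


lambda = 2L / n
= 2 * 1.42 / 3
= 2.84 / 3
= 0.9467 nm

0.9467


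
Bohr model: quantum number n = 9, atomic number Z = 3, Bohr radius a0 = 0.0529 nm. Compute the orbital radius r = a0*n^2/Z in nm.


r = a0 * n^2 / Z
= 0.0529 * 9^2 / 3
= 0.0529 * 81 / 3
= 1.4283 nm

1.4283


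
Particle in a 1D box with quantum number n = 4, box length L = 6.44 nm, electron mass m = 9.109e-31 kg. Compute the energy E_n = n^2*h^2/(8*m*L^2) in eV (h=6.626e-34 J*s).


E = n^2 * h^2 / (8 * m * L^2)
= 4^2 * (6.626e-34)^2 / (8 * 9.109e-31 * (6.44e-9)^2)
= 16 * 4.3904e-67 / (8 * 9.109e-31 * 4.1474e-17)
= 2.3243e-20 J
= 0.1451 eV

0.1451


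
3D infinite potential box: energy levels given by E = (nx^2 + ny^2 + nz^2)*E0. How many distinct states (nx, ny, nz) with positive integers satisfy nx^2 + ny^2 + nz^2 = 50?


Enumerate all (nx, ny, nz) with nx^2 + ny^2 + nz^2 = 50:
(3,4,5)
(3,5,4)
(4,3,5)
(4,5,3)
(5,3,4)
(5,4,3)
Total degeneracy = 6

6


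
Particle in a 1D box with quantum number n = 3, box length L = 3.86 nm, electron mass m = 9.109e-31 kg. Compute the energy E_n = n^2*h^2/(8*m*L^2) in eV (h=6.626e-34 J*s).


E = n^2 * h^2 / (8 * m * L^2)
= 3^2 * (6.626e-34)^2 / (8 * 9.109e-31 * (3.86e-9)^2)
= 9 * 4.3904e-67 / (8 * 9.109e-31 * 1.4900e-17)
= 3.6392e-20 J
= 0.2272 eV

0.2272


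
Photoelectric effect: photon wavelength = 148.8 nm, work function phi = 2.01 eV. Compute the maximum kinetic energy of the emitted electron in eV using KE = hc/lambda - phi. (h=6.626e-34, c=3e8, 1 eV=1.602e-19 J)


E_photon = hc / lambda
= (6.626e-34)(3e8) / (148.8e-9)
= 1.3359e-18 J
= 8.3389 eV
KE = E_photon - phi
= 8.3389 - 2.01
= 6.3289 eV

6.3289


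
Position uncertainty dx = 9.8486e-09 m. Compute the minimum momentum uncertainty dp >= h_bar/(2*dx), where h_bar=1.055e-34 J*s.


dp = h_bar / (2 * dx)
= 1.055e-34 / (2 * 9.8486e-09)
= 1.055e-34 / 1.9697e-08
= 5.3561e-27 kg*m/s

5.3561e-27


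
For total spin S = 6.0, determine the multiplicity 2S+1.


Spin multiplicity = 2S + 1
= 2 * 6.0 + 1
= 12.0 + 1
= 13

13


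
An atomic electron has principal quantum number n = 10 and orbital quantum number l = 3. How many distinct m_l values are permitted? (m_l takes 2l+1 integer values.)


m_l ranges from -l to +l in integer steps
So m_l goes from -3 to +3
Count = 2l + 1 = 2*3 + 1
= 7

7


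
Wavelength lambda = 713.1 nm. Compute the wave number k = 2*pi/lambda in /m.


k = 2 * pi / lambda
= 6.2832 / (713.1e-9)
= 6.2832 / 7.1310e-07
= 8.8111e+06 /m

8.8111e+06


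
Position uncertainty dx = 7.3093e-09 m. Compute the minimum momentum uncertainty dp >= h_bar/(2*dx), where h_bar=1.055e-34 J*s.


dp = h_bar / (2 * dx)
= 1.055e-34 / (2 * 7.3093e-09)
= 1.055e-34 / 1.4619e-08
= 7.2168e-27 kg*m/s

7.2168e-27


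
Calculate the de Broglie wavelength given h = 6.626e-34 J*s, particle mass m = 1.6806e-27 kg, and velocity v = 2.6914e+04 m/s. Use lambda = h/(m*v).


lambda = h / (m * v)
= 6.626e-34 / (1.6806e-27 * 2.6914e+04)
= 6.626e-34 / 4.5232e-23
= 1.4649e-11 m

1.4649e-11


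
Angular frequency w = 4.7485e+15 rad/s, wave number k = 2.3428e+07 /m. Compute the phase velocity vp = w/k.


vp = w / k
= 4.7485e+15 / 2.3428e+07
= 2.0268e+08 m/s

2.0268e+08


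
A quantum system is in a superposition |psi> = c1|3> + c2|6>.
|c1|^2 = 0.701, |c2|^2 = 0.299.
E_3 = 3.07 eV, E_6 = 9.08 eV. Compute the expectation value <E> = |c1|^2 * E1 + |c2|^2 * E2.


<E> = |c1|^2 * E1 + |c2|^2 * E2
= 0.701 * 3.07 + 0.299 * 9.08
= 2.1521 + 2.7149
= 4.867 eV

4.867


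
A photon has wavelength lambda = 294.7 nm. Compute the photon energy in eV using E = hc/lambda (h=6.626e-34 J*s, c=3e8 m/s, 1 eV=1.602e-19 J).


E = hc / lambda
= (6.626e-34)(3e8) / (294.7e-9)
= 1.9878e-25 / 2.9470e-07
= 6.7452e-19 J
Converting to eV: 6.7452e-19 / 1.602e-19
= 4.2105 eV

4.2105


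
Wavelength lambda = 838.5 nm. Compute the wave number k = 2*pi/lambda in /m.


k = 2 * pi / lambda
= 6.2832 / (838.5e-9)
= 6.2832 / 8.3850e-07
= 7.4934e+06 /m

7.4934e+06


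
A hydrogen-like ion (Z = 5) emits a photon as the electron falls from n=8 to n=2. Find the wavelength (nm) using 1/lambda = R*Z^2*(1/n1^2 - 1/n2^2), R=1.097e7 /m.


1/lambda = R * Z^2 * (1/n1^2 - 1/n2^2)
= 1.097e7 * 5^2 * (1/2^2 - 1/8^2)
= 1.097e7 * 25 * (0.25 - 0.015625)
= 6.4277e+07 /m
lambda = 1 / 6.4277e+07
= 15.5576 nm

15.5576


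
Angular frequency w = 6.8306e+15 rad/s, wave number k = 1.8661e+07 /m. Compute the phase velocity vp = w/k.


vp = w / k
= 6.8306e+15 / 1.8661e+07
= 3.6604e+08 m/s

3.6604e+08


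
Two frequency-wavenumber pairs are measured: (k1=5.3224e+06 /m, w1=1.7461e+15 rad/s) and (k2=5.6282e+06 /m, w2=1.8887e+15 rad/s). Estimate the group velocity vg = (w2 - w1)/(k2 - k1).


vg = (w2 - w1) / (k2 - k1)
= (1.8887e+15 - 1.7461e+15) / (5.6282e+06 - 5.3224e+06)
= 1.4260e+14 / 3.0580e+05
= 4.6632e+08 m/s

4.6632e+08


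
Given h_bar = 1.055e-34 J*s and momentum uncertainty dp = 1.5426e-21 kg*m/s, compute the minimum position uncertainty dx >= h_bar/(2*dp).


dx = h_bar / (2 * dp)
= 1.055e-34 / (2 * 1.5426e-21)
= 1.055e-34 / 3.0852e-21
= 3.4196e-14 m

3.4196e-14


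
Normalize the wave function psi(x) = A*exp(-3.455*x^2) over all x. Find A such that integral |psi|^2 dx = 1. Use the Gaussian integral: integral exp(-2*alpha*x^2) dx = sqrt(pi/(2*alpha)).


integral |psi|^2 dx = A^2 * sqrt(pi/(2*alpha)) = 1
A^2 = sqrt(2*alpha/pi)
= sqrt(2 * 3.455 / pi)
= 1.483078
A = sqrt(1.483078)
= 1.2178

1.2178


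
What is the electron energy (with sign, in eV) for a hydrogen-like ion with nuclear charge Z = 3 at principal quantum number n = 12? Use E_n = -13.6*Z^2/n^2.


E_n = -13.6 * Z^2 / n^2
= -13.6 * 3^2 / 12^2
= -13.6 * 9 / 144
= -0.85 eV

-0.85


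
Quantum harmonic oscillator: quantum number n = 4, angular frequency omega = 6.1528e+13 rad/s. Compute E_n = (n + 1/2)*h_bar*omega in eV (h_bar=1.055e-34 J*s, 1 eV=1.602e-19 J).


E = (n + 1/2) * h_bar * omega
= (4 + 0.5) * 1.055e-34 * 6.1528e+13
= 4.5 * 6.4912e-21
= 2.9210e-20 J
= 0.1823 eV

0.1823


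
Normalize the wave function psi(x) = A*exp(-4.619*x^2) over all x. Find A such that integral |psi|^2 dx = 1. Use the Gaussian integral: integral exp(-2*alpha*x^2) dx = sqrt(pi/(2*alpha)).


integral |psi|^2 dx = A^2 * sqrt(pi/(2*alpha)) = 1
A^2 = sqrt(2*alpha/pi)
= sqrt(2 * 4.619 / pi)
= 1.714802
A = sqrt(1.714802)
= 1.3095

1.3095


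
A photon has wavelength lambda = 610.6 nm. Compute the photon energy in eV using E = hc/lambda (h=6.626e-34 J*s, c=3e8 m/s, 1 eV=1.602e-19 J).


E = hc / lambda
= (6.626e-34)(3e8) / (610.6e-9)
= 1.9878e-25 / 6.1060e-07
= 3.2555e-19 J
Converting to eV: 3.2555e-19 / 1.602e-19
= 2.0321 eV

2.0321


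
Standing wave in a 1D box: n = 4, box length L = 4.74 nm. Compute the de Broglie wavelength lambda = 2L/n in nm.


lambda = 2L / n
= 2 * 4.74 / 4
= 9.48 / 4
= 2.37 nm

2.37


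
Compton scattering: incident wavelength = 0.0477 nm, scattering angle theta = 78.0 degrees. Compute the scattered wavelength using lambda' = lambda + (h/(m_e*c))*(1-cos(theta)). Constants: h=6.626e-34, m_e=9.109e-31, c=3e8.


Compton wavelength: h/(m_e*c) = 2.4247e-12 m
d_lambda = 2.4247e-12 * (1 - cos(78.0 deg))
= 2.4247e-12 * 0.792088
= 1.9206e-12 m = 0.001921 nm
lambda' = 0.0477 + 0.001921
= 0.049621 nm

0.049621


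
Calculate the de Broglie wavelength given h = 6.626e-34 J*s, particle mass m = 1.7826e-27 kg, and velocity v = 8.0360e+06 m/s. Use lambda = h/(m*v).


lambda = h / (m * v)
= 6.626e-34 / (1.7826e-27 * 8.0360e+06)
= 6.626e-34 / 1.4325e-20
= 4.6255e-14 m

4.6255e-14


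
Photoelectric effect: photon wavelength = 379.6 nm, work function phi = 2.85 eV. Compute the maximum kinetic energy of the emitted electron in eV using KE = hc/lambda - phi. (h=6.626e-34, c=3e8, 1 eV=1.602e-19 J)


E_photon = hc / lambda
= (6.626e-34)(3e8) / (379.6e-9)
= 5.2366e-19 J
= 3.2688 eV
KE = E_photon - phi
= 3.2688 - 2.85
= 0.4188 eV

0.4188


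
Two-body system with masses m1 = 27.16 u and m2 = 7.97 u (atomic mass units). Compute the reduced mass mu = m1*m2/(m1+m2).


mu = m1 * m2 / (m1 + m2)
= 27.16 * 7.97 / (27.16 + 7.97)
= 216.4652 / 35.13
= 6.1618 u

6.1618


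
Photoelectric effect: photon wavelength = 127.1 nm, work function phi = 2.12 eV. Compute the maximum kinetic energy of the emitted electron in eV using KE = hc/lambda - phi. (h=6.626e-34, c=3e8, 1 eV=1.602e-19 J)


E_photon = hc / lambda
= (6.626e-34)(3e8) / (127.1e-9)
= 1.5640e-18 J
= 9.7626 eV
KE = E_photon - phi
= 9.7626 - 2.12
= 7.6426 eV

7.6426


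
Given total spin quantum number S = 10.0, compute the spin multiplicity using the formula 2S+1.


Spin multiplicity = 2S + 1
= 2 * 10.0 + 1
= 20.0 + 1
= 21

21


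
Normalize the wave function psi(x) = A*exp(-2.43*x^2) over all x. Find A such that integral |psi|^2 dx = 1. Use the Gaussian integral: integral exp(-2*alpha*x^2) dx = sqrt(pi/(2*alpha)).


integral |psi|^2 dx = A^2 * sqrt(pi/(2*alpha)) = 1
A^2 = sqrt(2*alpha/pi)
= sqrt(2 * 2.43 / pi)
= 1.243779
A = sqrt(1.243779)
= 1.1152

1.1152


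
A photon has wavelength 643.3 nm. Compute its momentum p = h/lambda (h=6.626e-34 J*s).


p = h / lambda
= 6.626e-34 / (643.3e-9)
= 6.626e-34 / 6.4330e-07
= 1.0300e-27 kg*m/s

1.0300e-27


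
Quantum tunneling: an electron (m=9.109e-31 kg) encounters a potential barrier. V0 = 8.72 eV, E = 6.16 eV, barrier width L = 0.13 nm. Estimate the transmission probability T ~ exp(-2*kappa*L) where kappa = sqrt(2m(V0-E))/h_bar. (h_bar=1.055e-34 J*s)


V0 - E = 2.56 eV = 4.1011e-19 J
kappa = sqrt(2 * m * (V0-E)) / h_bar
= sqrt(2 * 9.109e-31 * 4.1011e-19) / 1.055e-34
= 8.1931e+09 /m
2*kappa*L = 2 * 8.1931e+09 * 0.13e-9
= 2.1302
T = exp(-2.1302) = 1.188123e-01

1.188123e-01


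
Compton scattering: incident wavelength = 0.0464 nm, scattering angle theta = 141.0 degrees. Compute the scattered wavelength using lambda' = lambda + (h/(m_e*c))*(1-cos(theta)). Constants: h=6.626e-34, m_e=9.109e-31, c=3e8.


Compton wavelength: h/(m_e*c) = 2.4247e-12 m
d_lambda = 2.4247e-12 * (1 - cos(141.0 deg))
= 2.4247e-12 * 1.777146
= 4.3091e-12 m = 0.004309 nm
lambda' = 0.0464 + 0.004309
= 0.050709 nm

0.050709


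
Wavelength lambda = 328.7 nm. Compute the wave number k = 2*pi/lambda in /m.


k = 2 * pi / lambda
= 6.2832 / (328.7e-9)
= 6.2832 / 3.2870e-07
= 1.9115e+07 /m

1.9115e+07


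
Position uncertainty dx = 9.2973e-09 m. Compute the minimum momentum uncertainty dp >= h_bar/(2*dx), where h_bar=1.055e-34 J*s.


dp = h_bar / (2 * dx)
= 1.055e-34 / (2 * 9.2973e-09)
= 1.055e-34 / 1.8595e-08
= 5.6737e-27 kg*m/s

5.6737e-27


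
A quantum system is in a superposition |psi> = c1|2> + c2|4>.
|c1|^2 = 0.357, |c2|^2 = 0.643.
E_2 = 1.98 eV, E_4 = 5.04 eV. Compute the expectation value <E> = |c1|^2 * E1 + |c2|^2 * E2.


<E> = |c1|^2 * E1 + |c2|^2 * E2
= 0.357 * 1.98 + 0.643 * 5.04
= 0.7069 + 3.2407
= 3.9476 eV

3.9476


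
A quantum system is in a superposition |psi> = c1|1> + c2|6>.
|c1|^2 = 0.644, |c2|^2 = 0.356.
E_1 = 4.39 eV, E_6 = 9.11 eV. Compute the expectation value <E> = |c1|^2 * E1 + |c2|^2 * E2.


<E> = |c1|^2 * E1 + |c2|^2 * E2
= 0.644 * 4.39 + 0.356 * 9.11
= 2.8272 + 3.2432
= 6.0703 eV

6.0703


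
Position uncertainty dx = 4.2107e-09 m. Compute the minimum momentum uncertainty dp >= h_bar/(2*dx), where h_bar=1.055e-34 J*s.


dp = h_bar / (2 * dx)
= 1.055e-34 / (2 * 4.2107e-09)
= 1.055e-34 / 8.4214e-09
= 1.2528e-26 kg*m/s

1.2528e-26


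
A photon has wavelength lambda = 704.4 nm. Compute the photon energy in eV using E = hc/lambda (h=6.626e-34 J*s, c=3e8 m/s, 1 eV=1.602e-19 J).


E = hc / lambda
= (6.626e-34)(3e8) / (704.4e-9)
= 1.9878e-25 / 7.0440e-07
= 2.8220e-19 J
Converting to eV: 2.8220e-19 / 1.602e-19
= 1.7615 eV

1.7615


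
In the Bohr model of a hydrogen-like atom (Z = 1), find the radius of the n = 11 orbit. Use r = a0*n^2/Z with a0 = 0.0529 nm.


r = a0 * n^2 / Z
= 0.0529 * 11^2 / 1
= 0.0529 * 121 / 1
= 6.4009 nm

6.4009


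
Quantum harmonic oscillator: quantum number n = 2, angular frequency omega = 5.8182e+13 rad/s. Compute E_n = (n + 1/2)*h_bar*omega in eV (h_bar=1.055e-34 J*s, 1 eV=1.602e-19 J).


E = (n + 1/2) * h_bar * omega
= (2 + 0.5) * 1.055e-34 * 5.8182e+13
= 2.5 * 6.1382e-21
= 1.5346e-20 J
= 0.0958 eV

0.0958


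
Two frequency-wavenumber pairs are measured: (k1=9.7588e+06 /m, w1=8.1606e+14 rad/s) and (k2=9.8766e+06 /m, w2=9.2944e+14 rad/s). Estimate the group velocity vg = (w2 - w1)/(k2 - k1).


vg = (w2 - w1) / (k2 - k1)
= (9.2944e+14 - 8.1606e+14) / (9.8766e+06 - 9.7588e+06)
= 1.1338e+14 / 1.1780e+05
= 9.6248e+08 m/s

9.6248e+08


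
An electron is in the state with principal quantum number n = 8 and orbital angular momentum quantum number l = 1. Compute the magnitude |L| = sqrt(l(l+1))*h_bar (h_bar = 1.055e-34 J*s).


L = sqrt(l*(l+1)) * h_bar
= sqrt(1 * 2) * 1.055e-34
= sqrt(2) * 1.055e-34
= 1.4142 * 1.055e-34
= 1.4920e-34 J*s

1.4920e-34


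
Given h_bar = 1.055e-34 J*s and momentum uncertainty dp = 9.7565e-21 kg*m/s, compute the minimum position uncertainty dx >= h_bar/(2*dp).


dx = h_bar / (2 * dp)
= 1.055e-34 / (2 * 9.7565e-21)
= 1.055e-34 / 1.9513e-20
= 5.4067e-15 m

5.4067e-15


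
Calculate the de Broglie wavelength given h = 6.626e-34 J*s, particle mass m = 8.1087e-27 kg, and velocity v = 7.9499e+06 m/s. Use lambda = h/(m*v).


lambda = h / (m * v)
= 6.626e-34 / (8.1087e-27 * 7.9499e+06)
= 6.626e-34 / 6.4463e-20
= 1.0279e-14 m

1.0279e-14


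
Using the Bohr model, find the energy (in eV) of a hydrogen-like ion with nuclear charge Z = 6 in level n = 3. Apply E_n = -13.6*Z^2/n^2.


E_n = -13.6 * Z^2 / n^2
= -13.6 * 6^2 / 3^2
= -13.6 * 36 / 9
= -54.4 eV

-54.4


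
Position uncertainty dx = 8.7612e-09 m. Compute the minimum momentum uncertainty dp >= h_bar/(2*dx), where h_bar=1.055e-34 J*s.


dp = h_bar / (2 * dx)
= 1.055e-34 / (2 * 8.7612e-09)
= 1.055e-34 / 1.7522e-08
= 6.0209e-27 kg*m/s

6.0209e-27


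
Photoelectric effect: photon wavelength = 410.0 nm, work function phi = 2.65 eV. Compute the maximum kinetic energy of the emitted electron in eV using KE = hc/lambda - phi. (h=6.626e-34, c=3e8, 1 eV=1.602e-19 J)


E_photon = hc / lambda
= (6.626e-34)(3e8) / (410.0e-9)
= 4.8483e-19 J
= 3.0264 eV
KE = E_photon - phi
= 3.0264 - 2.65
= 0.3764 eV

0.3764


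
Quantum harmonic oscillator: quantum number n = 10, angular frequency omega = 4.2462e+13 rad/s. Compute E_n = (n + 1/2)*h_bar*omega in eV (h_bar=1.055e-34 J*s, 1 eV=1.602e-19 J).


E = (n + 1/2) * h_bar * omega
= (10 + 0.5) * 1.055e-34 * 4.2462e+13
= 10.5 * 4.4797e-21
= 4.7037e-20 J
= 0.2936 eV

0.2936


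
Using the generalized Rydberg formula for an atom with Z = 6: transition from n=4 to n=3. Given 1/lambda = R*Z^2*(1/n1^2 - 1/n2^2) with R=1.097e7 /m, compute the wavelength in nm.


1/lambda = R * Z^2 * (1/n1^2 - 1/n2^2)
= 1.097e7 * 6^2 * (1/3^2 - 1/4^2)
= 1.097e7 * 36 * (0.111111 - 0.0625)
= 1.9197e+07 /m
lambda = 1 / 1.9197e+07
= 52.0901 nm

52.0901


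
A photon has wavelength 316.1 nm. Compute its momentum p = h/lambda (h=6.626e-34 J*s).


p = h / lambda
= 6.626e-34 / (316.1e-9)
= 6.626e-34 / 3.1610e-07
= 2.0962e-27 kg*m/s

2.0962e-27


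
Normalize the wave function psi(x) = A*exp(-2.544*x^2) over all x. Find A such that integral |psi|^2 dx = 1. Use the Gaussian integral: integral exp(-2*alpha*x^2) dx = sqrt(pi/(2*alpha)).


integral |psi|^2 dx = A^2 * sqrt(pi/(2*alpha)) = 1
A^2 = sqrt(2*alpha/pi)
= sqrt(2 * 2.544 / pi)
= 1.27262
A = sqrt(1.27262)
= 1.1281

1.1281


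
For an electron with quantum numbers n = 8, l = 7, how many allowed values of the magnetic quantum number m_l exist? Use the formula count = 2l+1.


m_l ranges from -l to +l in integer steps
So m_l goes from -7 to +7
Count = 2l + 1 = 2*7 + 1
= 15

15


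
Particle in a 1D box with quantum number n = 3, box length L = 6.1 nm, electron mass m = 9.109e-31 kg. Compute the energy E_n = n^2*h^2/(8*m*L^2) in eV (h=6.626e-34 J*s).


E = n^2 * h^2 / (8 * m * L^2)
= 3^2 * (6.626e-34)^2 / (8 * 9.109e-31 * (6.1e-9)^2)
= 9 * 4.3904e-67 / (8 * 9.109e-31 * 3.7210e-17)
= 1.4572e-20 J
= 0.091 eV

0.091


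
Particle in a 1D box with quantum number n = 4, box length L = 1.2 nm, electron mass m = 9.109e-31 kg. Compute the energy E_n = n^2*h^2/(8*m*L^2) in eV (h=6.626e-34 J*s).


E = n^2 * h^2 / (8 * m * L^2)
= 4^2 * (6.626e-34)^2 / (8 * 9.109e-31 * (1.2e-9)^2)
= 16 * 4.3904e-67 / (8 * 9.109e-31 * 1.4400e-18)
= 6.6942e-19 J
= 4.1787 eV

4.1787


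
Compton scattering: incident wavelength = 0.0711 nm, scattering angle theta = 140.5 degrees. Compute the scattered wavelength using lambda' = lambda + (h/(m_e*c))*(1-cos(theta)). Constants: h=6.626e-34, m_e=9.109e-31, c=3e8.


Compton wavelength: h/(m_e*c) = 2.4247e-12 m
d_lambda = 2.4247e-12 * (1 - cos(140.5 deg))
= 2.4247e-12 * 1.771625
= 4.2957e-12 m = 0.004296 nm
lambda' = 0.0711 + 0.004296
= 0.075396 nm

0.075396


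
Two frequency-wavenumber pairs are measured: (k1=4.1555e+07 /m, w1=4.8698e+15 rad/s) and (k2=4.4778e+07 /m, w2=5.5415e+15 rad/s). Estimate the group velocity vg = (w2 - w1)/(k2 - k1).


vg = (w2 - w1) / (k2 - k1)
= (5.5415e+15 - 4.8698e+15) / (4.4778e+07 - 4.1555e+07)
= 6.7170e+14 / 3.2230e+06
= 2.0841e+08 m/s

2.0841e+08


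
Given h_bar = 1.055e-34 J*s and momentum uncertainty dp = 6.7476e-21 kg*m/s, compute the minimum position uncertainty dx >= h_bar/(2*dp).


dx = h_bar / (2 * dp)
= 1.055e-34 / (2 * 6.7476e-21)
= 1.055e-34 / 1.3495e-20
= 7.8176e-15 m

7.8176e-15


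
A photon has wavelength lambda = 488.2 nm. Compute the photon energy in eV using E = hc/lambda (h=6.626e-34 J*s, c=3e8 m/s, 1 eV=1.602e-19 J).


E = hc / lambda
= (6.626e-34)(3e8) / (488.2e-9)
= 1.9878e-25 / 4.8820e-07
= 4.0717e-19 J
Converting to eV: 4.0717e-19 / 1.602e-19
= 2.5416 eV

2.5416


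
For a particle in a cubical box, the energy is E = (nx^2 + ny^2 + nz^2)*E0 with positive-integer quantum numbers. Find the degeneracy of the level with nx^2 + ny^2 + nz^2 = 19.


Enumerate all (nx, ny, nz) with nx^2 + ny^2 + nz^2 = 19:
(1,3,3)
(3,1,3)
(3,3,1)
Total degeneracy = 3

3


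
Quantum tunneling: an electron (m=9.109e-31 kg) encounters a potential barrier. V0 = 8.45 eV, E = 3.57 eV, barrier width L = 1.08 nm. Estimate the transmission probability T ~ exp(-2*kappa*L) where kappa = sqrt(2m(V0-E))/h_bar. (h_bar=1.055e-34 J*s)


V0 - E = 4.88 eV = 7.8178e-19 J
kappa = sqrt(2 * m * (V0-E)) / h_bar
= sqrt(2 * 9.109e-31 * 7.8178e-19) / 1.055e-34
= 1.1312e+10 /m
2*kappa*L = 2 * 1.1312e+10 * 1.08e-9
= 24.4339
T = exp(-24.4339) = 2.446198e-11

2.446198e-11


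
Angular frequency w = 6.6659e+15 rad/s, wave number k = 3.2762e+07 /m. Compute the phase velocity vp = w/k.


vp = w / k
= 6.6659e+15 / 3.2762e+07
= 2.0346e+08 m/s

2.0346e+08


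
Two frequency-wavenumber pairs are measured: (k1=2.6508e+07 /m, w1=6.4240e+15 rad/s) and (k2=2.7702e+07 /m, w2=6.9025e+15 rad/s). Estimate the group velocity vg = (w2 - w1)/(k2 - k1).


vg = (w2 - w1) / (k2 - k1)
= (6.9025e+15 - 6.4240e+15) / (2.7702e+07 - 2.6508e+07)
= 4.7850e+14 / 1.1940e+06
= 4.0075e+08 m/s

4.0075e+08
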